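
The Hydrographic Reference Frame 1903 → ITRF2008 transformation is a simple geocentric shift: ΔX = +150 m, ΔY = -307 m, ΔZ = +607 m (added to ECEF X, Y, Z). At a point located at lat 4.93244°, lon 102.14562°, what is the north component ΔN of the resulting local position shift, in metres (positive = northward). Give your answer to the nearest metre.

At φ = 4.93244°, λ = 102.14562°: sin φ = 0.085981, cos φ = 0.996297, sin λ = 0.977616, cos λ = -0.210397.
ΔN = −sin φ cos λ·ΔX − sin φ sin λ·ΔY + cos φ·ΔZ = −(0.085981)(-0.210397)(150) − (0.085981)(0.977616)(-307) + (0.996297)(607) = 633.27 m.

ΔN = 633 m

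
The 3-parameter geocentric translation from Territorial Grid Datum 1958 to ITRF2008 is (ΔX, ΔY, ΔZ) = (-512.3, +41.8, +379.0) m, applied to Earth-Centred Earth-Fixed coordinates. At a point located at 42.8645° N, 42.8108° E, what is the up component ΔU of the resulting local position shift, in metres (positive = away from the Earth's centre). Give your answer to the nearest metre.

At φ = 42.8645°, λ = 42.8108°: sin φ = 0.680267, cos φ = 0.732965, sin λ = 0.679580, cos λ = 0.733602.
ΔU = cos φ cos λ·ΔX + cos φ sin λ·ΔY + sin φ·ΔZ = (0.732965)(0.733602)(-512.3) + (0.732965)(0.679580)(41.8) + (0.680267)(379.0) = 3.18 m.

ΔU = 3 m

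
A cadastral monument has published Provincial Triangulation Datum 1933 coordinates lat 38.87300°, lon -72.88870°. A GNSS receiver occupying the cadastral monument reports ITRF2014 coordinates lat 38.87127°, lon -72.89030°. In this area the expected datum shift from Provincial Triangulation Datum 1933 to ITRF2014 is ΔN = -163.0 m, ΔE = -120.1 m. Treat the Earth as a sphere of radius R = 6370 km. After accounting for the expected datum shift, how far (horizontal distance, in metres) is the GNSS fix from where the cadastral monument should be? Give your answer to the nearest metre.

Observed coordinate differences: Δφ = -0.00173°, Δλ = -0.00160°.
Converting to metres (1° lat = 111177 m, cos φ = 0.778539): observed ΔN = -192.3 m, observed ΔE = -138.5 m.
Subtracting the expected shift leaves a residual of -192.3 − (-163.0) = -29.3 m north and -138.5 − (-120.1) = -18.4 m east.
Residual distance = √((-29.3)² + (-18.4)²) = 34.6 m.

35 m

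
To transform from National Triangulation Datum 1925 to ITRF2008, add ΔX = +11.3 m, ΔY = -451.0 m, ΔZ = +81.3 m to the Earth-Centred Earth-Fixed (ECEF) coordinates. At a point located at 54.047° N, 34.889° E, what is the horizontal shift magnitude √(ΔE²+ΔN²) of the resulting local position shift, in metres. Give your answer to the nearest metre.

451 m

The local east axis at (φ, λ) is (−sin λ, cos λ, 0), so ΔE = −sin(34.889°)·11.3 + cos(34.889°)·(-451.0) = -376.40 m.
The local north axis is (−sin φ cos λ, −sin φ sin λ, cos φ), giving ΔN = -7.503 + 208.824 + 47.733 = 249.05 m.
Horizontal magnitude = √(ΔE² + ΔN²) = √((-376.40)² + 249.05²) = 451.34 m.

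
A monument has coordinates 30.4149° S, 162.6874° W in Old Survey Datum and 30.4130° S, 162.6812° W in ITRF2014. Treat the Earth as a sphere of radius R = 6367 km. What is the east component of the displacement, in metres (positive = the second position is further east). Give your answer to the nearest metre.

Δφ = -30.4130° − -30.4149° = +0.0019°; Δλ = -162.6812° − -162.6874° = +0.0062°.
1° along a meridian = πR/180 = 111125 m.
ΔN = Δφ × 111125 = 211.1 m; ΔE = Δλ × 111125 × cos(-30.4149°) = +0.0062 × 111125 × 0.862382 = 594.2 m.

ΔE = 594 m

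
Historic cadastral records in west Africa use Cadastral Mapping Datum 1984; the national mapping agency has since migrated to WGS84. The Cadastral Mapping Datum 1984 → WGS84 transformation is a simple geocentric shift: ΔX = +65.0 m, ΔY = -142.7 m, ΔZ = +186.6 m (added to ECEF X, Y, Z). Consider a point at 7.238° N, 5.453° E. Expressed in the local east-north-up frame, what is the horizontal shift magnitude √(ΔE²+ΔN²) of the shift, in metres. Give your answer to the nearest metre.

The local east axis at (φ, λ) is (−sin λ, cos λ, 0), so ΔE = −sin(5.453°)·65.0 + cos(5.453°)·(-142.7) = -148.23 m.
The local north axis is (−sin φ cos λ, −sin φ sin λ, cos φ), giving ΔN = -8.152 + 1.709 + 185.113 = 178.67 m.
Horizontal magnitude = √(ΔE² + ΔN²) = √((-148.23)² + 178.67²) = 232.15 m.

232 m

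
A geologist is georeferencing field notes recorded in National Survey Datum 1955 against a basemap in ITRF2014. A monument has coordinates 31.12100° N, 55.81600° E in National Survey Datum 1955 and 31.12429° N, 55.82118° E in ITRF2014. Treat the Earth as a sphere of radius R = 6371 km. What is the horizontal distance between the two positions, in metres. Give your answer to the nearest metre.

Δφ = 31.12429° − 31.12100° = +0.00329°; Δλ = 55.82118° − 55.81600° = +0.00518°.
1° along a meridian = πR/180 = 111195 m.
ΔN = Δφ × 111195 = 365.8 m; ΔE = Δλ × 111195 × cos(31.12100°) = +0.00518 × 111195 × 0.856078 = 493.1 m.
Distance = √(ΔE² + ΔN²) = √(493.1² + 365.8²) = 614.0 m.

614 m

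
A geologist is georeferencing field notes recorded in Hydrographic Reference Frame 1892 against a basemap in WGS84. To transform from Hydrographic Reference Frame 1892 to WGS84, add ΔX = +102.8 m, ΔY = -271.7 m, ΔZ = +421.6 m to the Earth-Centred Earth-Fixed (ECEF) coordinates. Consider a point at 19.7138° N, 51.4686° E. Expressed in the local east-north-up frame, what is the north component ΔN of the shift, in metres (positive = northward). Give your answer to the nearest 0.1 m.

ΔN = 447.0 m

The local north axis is (−sin φ cos λ, −sin φ sin λ, cos φ), giving ΔN = -21.602 + 71.695 + 396.890 = 446.98 m.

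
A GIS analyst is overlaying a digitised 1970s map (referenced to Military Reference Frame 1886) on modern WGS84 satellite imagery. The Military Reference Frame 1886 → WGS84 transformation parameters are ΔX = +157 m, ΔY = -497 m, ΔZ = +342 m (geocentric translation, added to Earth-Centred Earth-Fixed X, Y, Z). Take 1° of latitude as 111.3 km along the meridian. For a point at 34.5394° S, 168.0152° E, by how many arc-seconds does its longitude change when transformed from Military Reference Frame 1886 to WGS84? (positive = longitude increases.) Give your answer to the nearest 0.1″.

Δλ = 17.8″

sin φ = -0.566973, cos φ = 0.823736, sin λ = 0.207652, cos λ = -0.978203.
East component: ΔE = −sin λ·ΔX + cos λ·ΔY = −(0.207652)(157) + (-0.978203)(-497) = 453.57 m.
1° of latitude spans 111300 m; at latitude φ, 1° of longitude spans that × cos φ = 91681.9 m, so Δλ = 453.57 / 91681.9 × 3600 = 17.810″.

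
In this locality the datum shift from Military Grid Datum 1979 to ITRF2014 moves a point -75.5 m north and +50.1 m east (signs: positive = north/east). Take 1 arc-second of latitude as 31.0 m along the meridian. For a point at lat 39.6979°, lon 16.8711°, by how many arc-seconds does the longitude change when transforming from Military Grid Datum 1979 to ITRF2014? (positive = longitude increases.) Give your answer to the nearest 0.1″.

At latitude 39.6979°, cos φ = 0.769423.
1″ of longitude at this latitude = 31.00 × cos φ = 23.8521 m, so Δλ = 50.1 / 23.8521 = 2.100″.

Δλ = 2.1″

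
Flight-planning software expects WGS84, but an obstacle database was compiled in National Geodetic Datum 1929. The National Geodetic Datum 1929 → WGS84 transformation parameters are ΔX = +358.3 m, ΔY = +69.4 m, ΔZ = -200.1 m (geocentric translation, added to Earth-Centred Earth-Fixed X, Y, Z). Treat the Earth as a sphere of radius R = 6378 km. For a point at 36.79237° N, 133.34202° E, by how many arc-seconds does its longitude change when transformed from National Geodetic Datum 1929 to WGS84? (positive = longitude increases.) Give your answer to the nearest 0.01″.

Δλ = -12.45″

sin φ = 0.598917, cos φ = 0.800811, sin λ = 0.727270, cos λ = -0.686352.
East component: ΔE = −sin λ·ΔX + cos λ·ΔY = −(0.727270)(358.3) + (-0.686352)(69.4) = -308.21 m.
1° of latitude spans πR/180 = 111317 m; at latitude φ, 1° of longitude spans that × cos φ = 89144.0 m, so Δλ = -308.21 / 89144.0 × 3600 = -12.447″.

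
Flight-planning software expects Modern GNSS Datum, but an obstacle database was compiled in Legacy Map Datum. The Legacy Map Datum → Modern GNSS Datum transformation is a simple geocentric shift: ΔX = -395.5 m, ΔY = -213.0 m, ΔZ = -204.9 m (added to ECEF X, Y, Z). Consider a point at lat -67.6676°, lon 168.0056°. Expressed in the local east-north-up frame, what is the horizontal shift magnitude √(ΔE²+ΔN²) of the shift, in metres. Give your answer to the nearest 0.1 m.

The local east axis at (φ, λ) is (−sin λ, cos λ, 0), so ΔE = −sin(168.0056°)·(-395.5) + cos(168.0056°)·(-213.0) = 290.54 m.
The local north axis is (−sin φ cos λ, −sin φ sin λ, cos φ), giving ΔN = 357.849 − 40.945 − 77.858 = 239.05 m.
Horizontal magnitude = √(ΔE² + ΔN²) = √(290.54² + 239.05²) = 376.24 m.

376.2 m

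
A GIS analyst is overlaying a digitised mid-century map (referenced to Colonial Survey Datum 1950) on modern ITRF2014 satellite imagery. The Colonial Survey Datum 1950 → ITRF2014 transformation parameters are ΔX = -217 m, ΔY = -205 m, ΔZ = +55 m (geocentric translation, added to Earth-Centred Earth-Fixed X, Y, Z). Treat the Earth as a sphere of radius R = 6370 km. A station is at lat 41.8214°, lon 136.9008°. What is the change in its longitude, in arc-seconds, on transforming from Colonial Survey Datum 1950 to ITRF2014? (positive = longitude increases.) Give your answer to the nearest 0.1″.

sin φ = 0.666811, cos φ = 0.745227, sin λ = 0.683264, cos λ = -0.730172.
East component: ΔE = −sin λ·ΔX + cos λ·ΔY = −(0.683264)(-217) + (-0.730172)(-205) = 297.95 m.
1° of latitude spans πR/180 = 111177 m; at latitude φ, 1° of longitude spans that × cos φ = 82852.5 m, so Δλ = 297.95 / 82852.5 × 3600 = 12.946″.

Δλ = 12.9″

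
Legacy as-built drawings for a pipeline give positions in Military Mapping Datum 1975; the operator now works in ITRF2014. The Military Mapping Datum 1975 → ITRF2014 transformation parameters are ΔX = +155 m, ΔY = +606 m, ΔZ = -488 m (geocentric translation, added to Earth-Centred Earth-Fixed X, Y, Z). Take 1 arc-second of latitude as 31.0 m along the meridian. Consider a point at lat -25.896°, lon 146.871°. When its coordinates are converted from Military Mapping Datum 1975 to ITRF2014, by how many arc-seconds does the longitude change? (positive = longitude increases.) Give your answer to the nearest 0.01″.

Δλ = -21.24″

sin φ = -0.436739, cos φ = 0.899588, sin λ = 0.546526, cos λ = -0.837442.
East component: ΔE = −sin λ·ΔX + cos λ·ΔY = −(0.546526)(155) + (-0.837442)(606) = -592.20 m.
1° of latitude spans 3600 × 31.00 = 111600 m; at latitude φ, 1° of longitude spans that × cos φ = 100394.1 m, so Δλ = -592.20 / 100394.1 × 3600 = -21.236″.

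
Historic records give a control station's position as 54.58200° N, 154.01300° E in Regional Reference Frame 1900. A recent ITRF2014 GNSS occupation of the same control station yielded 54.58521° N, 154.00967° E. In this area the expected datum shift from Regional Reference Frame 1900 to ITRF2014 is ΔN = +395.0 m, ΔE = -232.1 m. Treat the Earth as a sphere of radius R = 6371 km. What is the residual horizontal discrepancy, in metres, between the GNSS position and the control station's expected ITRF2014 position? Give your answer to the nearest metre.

Observed coordinate differences: Δφ = +0.00321°, Δλ = -0.00333°.
Converting to metres (1° lat = 111195 m, cos φ = 0.579537): observed ΔN = 356.9 m, observed ΔE = -214.6 m.
Subtracting the expected shift leaves a residual of 356.9 − (395.0) = -38.1 m north and -214.6 − (-232.1) = 17.5 m east.
Residual distance = √((-38.1)² + 17.5²) = 41.9 m.

42 m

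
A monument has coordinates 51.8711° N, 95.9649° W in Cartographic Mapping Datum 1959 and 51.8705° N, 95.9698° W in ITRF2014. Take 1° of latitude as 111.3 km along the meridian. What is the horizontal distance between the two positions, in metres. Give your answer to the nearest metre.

Δφ = 51.8705° − 51.8711° = -0.0006°; Δλ = -95.9698° − -95.9649° = -0.0049°.
ΔN = Δφ × 111300 = -66.8 m; ΔE = Δλ × 111300 × cos(51.8711°) = -0.0049 × 111300 × 0.617433 = -336.7 m.
Distance = √(ΔE² + ΔN²) = √((-336.7)² + (-66.8)²) = 343.3 m.

343 m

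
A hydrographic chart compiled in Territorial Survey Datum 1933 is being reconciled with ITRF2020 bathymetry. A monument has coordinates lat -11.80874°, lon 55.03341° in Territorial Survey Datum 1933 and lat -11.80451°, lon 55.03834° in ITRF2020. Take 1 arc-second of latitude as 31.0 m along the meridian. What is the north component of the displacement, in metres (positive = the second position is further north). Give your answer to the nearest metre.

Δφ = -11.80451° − -11.80874° = +0.00423°; Δλ = 55.03834° − 55.03341° = +0.00493°.
1° of latitude = 3600 × 31.00 = 111600 m.
ΔN = Δφ × 111600 = 472.1 m; ΔE = Δλ × 111600 × cos(-11.80874°) = +0.00493 × 111600 × 0.978836 = 538.5 m.

ΔN = 472 m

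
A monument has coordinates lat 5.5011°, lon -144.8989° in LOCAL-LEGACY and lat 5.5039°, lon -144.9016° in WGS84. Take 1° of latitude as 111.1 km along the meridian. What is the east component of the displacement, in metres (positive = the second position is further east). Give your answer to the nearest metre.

ΔE = -299 m

Δφ = 5.5039° − 5.5011° = +0.0028°; Δλ = -144.9016° − -144.8989° = -0.0027°.
ΔN = Δφ × 111100 = 311.1 m; ΔE = Δλ × 111100 × cos(5.5011°) = -0.0027 × 111100 × 0.995394 = -298.6 m.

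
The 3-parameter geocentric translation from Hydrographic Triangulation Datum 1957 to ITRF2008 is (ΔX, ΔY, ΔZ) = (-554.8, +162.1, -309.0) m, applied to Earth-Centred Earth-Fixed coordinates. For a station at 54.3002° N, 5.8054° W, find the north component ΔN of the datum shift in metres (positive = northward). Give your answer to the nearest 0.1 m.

At φ = 54.3002°, λ = -5.8054°: sin φ = 0.812086, cos φ = 0.583538, sin λ = -0.101150, cos λ = 0.994871.
ΔN = −sin φ cos λ·ΔX − sin φ sin λ·ΔY + cos φ·ΔZ = −(0.812086)(0.994871)(-554.8) − (0.812086)(-0.101150)(162.1) + (0.583538)(-309.0) = 281.24 m.

ΔN = 281.2 m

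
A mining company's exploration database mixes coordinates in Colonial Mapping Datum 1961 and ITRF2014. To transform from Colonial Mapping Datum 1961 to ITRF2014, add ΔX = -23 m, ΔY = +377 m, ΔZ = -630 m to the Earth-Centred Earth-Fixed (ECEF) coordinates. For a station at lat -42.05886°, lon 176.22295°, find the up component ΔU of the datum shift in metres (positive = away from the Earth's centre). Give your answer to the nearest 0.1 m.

The local up (radial) axis is (cos φ cos λ, cos φ sin λ, sin φ), giving ΔU = 17.039 + 18.439 + 422.033 = 457.51 m.

ΔU = 457.5 m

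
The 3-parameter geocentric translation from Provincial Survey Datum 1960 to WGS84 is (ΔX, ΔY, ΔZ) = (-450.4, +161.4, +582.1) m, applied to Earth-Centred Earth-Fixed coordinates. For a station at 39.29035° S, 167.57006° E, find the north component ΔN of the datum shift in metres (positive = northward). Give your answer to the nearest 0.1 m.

ΔN = 751.0 m

At φ = -39.29035°, λ = 167.57006°: sin φ = -0.633251, cos φ = 0.773947, sin λ = 0.215246, cos λ = -0.976560.
ΔN = −sin φ cos λ·ΔX − sin φ sin λ·ΔY + cos φ·ΔZ = −(-0.633251)(-0.976560)(-450.4) − (-0.633251)(0.215246)(161.4) + (0.773947)(582.1) = 751.04 m.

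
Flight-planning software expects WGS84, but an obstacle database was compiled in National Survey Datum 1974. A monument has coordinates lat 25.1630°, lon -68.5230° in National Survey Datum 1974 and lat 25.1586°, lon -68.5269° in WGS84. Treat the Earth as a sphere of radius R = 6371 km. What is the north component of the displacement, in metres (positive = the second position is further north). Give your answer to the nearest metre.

Δφ = 25.1586° − 25.1630° = -0.0044°; Δλ = -68.5269° − -68.5230° = -0.0039°.
1° along a meridian = πR/180 = 111195 m.
ΔN = Δφ × 111195 = -489.3 m; ΔE = Δλ × 111195 × cos(25.1630°) = -0.0039 × 111195 × 0.905102 = -392.5 m.

ΔN = -489 m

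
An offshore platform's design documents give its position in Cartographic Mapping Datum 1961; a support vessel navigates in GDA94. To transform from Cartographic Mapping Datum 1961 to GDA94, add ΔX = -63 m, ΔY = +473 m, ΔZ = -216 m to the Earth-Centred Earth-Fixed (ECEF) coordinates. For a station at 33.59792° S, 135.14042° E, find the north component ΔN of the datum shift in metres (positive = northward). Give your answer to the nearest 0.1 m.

ΔN = 29.4 m

The local north axis is (−sin φ cos λ, −sin φ sin λ, cos φ), giving ΔN = 24.711 + 184.624 − 179.915 = 29.42 m.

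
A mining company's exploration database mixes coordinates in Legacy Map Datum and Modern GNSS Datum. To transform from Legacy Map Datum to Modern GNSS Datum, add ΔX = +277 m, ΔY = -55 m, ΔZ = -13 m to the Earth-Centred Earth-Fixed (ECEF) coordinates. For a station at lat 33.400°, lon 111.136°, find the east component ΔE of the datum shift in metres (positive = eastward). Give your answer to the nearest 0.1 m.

ΔE = -238.5 m

The local east axis at (φ, λ) is (−sin λ, cos λ, 0), so ΔE = −sin(111.136°)·277 + cos(111.136°)·(-55) = -238.53 m.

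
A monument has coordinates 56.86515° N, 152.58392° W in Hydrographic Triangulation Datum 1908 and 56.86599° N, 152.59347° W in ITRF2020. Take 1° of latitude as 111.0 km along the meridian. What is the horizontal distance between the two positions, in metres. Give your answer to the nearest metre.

Δφ = 56.86599° − 56.86515° = +0.00084°; Δλ = -152.59347° − -152.58392° = -0.00955°.
ΔN = Δφ × 111000 = 93.2 m; ΔE = Δλ × 111000 × cos(56.86515°) = -0.00955 × 111000 × 0.546611 = -579.4 m.
Distance = √(ΔE² + ΔN²) = √((-579.4)² + 93.2²) = 586.9 m.

587 m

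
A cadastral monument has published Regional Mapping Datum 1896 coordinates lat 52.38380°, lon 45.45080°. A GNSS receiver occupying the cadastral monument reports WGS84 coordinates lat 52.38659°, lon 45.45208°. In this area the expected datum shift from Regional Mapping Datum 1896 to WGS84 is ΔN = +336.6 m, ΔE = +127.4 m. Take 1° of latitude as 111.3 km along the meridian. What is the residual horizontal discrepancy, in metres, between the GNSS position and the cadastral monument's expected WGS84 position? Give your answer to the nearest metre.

Observed coordinate differences: Δφ = +0.00279°, Δλ = +0.00128°.
Converting to metres (1° lat = 111300 m, cos φ = 0.610369): observed ΔN = 310.5 m, observed ΔE = 87.0 m.
Subtracting the expected shift leaves a residual of 310.5 − (336.6) = -26.1 m north and 87.0 − (127.4) = -40.4 m east.
Residual distance = √((-26.1)² + (-40.4)²) = 48.1 m.

48 m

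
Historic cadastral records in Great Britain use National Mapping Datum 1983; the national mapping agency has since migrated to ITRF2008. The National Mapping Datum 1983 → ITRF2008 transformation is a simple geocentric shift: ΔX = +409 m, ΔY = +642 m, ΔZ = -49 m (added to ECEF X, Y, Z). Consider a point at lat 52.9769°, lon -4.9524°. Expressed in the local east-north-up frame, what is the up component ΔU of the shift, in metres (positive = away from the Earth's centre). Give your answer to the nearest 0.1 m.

ΔU = 172.9 m

At φ = 52.9769°, λ = -4.9524°: sin φ = 0.798393, cos φ = 0.602137, sin λ = -0.086328, cos λ = 0.996267.
ΔU = cos φ cos λ·ΔX + cos φ sin λ·ΔY + sin φ·ΔZ = (0.602137)(0.996267)(409) + (0.602137)(-0.086328)(642) + (0.798393)(-49) = 172.86 m.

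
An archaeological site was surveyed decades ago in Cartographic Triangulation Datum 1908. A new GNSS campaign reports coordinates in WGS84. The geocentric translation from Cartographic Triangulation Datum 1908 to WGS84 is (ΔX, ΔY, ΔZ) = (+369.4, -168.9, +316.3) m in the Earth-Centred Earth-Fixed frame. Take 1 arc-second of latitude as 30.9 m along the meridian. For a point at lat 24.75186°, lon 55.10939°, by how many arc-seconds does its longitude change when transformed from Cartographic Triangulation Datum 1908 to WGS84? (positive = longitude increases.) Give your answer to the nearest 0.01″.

sin φ = 0.418689, cos φ = 0.908130, sin λ = 0.820246, cos λ = 0.572011.
East component: ΔE = −sin λ·ΔX + cos λ·ΔY = −(0.820246)(369.4) + (0.572011)(-168.9) = -399.61 m.
1° of latitude spans 3600 × 30.90 = 111240 m; at latitude φ, 1° of longitude spans that × cos φ = 101020.3 m, so Δλ = -399.61 / 101020.3 × 3600 = -14.241″.

Δλ = -14.24″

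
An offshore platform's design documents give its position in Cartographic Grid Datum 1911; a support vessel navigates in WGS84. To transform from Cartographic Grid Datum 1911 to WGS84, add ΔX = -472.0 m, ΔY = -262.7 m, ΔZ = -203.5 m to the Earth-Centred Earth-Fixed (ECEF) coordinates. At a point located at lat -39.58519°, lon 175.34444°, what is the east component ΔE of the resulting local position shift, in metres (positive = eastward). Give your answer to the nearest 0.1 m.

At φ = -39.58519°, λ = 175.34444°: sin φ = -0.637225, cos φ = 0.770678, sin λ = 0.081165, cos λ = -0.996701.
ΔE = −sin λ·ΔX + cos λ·ΔY = −(0.081165)·(-472.0) + (-0.996701)·(-262.7) = 300.14 m.

ΔE = 300.1 m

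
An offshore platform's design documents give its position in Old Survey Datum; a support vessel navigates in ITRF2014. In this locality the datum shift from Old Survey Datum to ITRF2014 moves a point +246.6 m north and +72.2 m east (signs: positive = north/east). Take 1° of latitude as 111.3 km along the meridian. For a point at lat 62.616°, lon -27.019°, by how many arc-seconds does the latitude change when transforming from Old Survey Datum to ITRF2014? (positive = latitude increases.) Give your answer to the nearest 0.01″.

Δφ = 7.98″

1° of latitude = 111.3 km, so Δφ = 246.6 / 111300 = 0.0022156° = 7.976″.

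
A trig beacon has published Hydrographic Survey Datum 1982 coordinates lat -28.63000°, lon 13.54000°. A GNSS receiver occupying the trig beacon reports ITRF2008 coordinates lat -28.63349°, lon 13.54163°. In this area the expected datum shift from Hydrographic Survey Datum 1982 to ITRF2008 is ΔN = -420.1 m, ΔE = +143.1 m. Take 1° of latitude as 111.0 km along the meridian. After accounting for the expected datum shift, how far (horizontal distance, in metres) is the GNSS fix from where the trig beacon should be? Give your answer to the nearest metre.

Observed coordinate differences: Δφ = -0.00349°, Δλ = +0.00163°.
Converting to metres (1° lat = 111000 m, cos φ = 0.877732): observed ΔN = -387.4 m, observed ΔE = 158.8 m.
Subtracting the expected shift leaves a residual of -387.4 − (-420.1) = 32.7 m north and 158.8 − (143.1) = 15.7 m east.
Residual distance = √(32.7² + 15.7²) = 36.3 m.

36 m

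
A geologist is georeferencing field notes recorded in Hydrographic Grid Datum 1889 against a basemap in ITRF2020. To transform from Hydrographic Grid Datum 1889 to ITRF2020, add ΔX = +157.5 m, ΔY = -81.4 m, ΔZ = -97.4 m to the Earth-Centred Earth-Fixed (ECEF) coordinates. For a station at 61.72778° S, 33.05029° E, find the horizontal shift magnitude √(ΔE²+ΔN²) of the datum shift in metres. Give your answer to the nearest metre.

157 m

At φ = -61.72778°, λ = 33.05029°: sin φ = -0.880707, cos φ = 0.473661, sin λ = 0.545375, cos λ = 0.838192.
ΔE = −sin λ·ΔX + cos λ·ΔY = −(0.545375)·(157.5) + (0.838192)·(-81.4) = -154.13 m.
ΔN = −sin φ cos λ·ΔX − sin φ sin λ·ΔY + cos φ·ΔZ = −(-0.880707)(0.838192)(157.5) − (-0.880707)(0.545375)(-81.4) + (0.473661)(-97.4) = 31.03 m.
Horizontal magnitude = √(ΔE² + ΔN²) = √((-154.13)² + 31.03²) = 157.22 m.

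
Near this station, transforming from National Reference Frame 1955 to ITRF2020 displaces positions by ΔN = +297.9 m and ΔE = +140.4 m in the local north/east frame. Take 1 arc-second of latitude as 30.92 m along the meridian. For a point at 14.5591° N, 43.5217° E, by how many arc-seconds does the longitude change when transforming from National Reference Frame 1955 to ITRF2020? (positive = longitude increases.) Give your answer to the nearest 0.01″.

Δλ = 4.69″

At latitude 14.5591°, cos φ = 0.967889.
1″ of longitude at this latitude = 30.92 × cos φ = 29.9271 m, so Δλ = 140.4 / 29.9271 = 4.691″.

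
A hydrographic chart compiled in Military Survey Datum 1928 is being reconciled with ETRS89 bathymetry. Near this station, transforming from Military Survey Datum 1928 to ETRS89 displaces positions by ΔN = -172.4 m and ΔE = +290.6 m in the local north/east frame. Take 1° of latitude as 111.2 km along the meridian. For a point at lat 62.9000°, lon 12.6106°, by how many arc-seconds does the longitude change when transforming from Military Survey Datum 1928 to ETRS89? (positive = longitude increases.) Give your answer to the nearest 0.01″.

Δλ = 20.65″

At latitude 62.9000°, cos φ = 0.455545.
1° of longitude at this latitude = 111.2 × cos φ = 50.66 km, so Δλ = 290.6 / 50656.6 = 0.0057367° = 20.652″.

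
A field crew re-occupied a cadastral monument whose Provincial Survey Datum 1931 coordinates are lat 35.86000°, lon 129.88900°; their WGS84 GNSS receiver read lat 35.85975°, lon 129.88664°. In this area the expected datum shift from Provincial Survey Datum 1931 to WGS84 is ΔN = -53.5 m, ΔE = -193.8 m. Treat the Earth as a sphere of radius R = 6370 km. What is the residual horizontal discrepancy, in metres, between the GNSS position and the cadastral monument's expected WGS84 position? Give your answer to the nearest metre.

32 m

Observed coordinate differences: Δφ = -0.00025°, Δλ = -0.00236°.
Converting to metres (1° lat = 111177 m, cos φ = 0.810451): observed ΔN = -27.8 m, observed ΔE = -212.6 m.
Subtracting the expected shift leaves a residual of -27.8 − (-53.5) = 25.7 m north and -212.6 − (-193.8) = -18.8 m east.
Residual distance = √(25.7² + (-18.8)²) = 31.9 m.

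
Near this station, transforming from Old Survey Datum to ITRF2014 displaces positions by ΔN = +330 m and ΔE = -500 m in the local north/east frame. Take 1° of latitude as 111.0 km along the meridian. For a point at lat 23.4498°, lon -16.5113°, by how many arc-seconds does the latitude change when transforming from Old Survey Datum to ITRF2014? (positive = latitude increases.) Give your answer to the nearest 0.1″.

Δφ = 10.7″

1° of latitude = 111.0 km, so Δφ = 330.0 / 111000 = 0.0029730° = 10.703″.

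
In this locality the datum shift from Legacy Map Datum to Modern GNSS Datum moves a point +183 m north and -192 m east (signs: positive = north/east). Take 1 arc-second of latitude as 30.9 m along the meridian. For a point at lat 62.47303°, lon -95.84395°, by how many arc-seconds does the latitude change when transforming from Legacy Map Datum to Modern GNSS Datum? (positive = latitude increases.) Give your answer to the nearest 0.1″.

Δφ = 5.9″

1″ of latitude = 30.90 m, so Δφ = 183.0 / 30.90 = 5.922″.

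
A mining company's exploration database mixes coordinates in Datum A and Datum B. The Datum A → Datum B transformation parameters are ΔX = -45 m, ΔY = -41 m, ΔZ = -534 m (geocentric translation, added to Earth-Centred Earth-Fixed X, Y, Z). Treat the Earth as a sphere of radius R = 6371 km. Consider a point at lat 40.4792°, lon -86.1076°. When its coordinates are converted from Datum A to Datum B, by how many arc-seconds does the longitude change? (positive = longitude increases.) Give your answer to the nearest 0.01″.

sin φ = 0.649172, cos φ = 0.760642, sin λ = -0.997693, cos λ = 0.067883.
East component: ΔE = −sin λ·ΔX + cos λ·ΔY = −(-0.997693)(-45) + (0.067883)(-41) = -47.68 m.
1° of latitude spans πR/180 = 111195 m; at latitude φ, 1° of longitude spans that × cos φ = 84579.5 m, so Δλ = -47.68 / 84579.5 × 3600 = -2.029″.

Δλ = -2.03″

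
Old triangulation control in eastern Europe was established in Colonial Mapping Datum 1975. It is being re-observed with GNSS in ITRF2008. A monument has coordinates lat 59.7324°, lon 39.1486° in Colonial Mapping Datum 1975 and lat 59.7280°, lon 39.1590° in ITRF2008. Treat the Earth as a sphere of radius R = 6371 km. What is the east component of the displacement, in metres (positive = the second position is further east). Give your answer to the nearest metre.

ΔE = 583 m

Δφ = 59.7280° − 59.7324° = -0.0044°; Δλ = 39.1590° − 39.1486° = +0.0104°.
1° along a meridian = πR/180 = 111195 m.
ΔN = Δφ × 111195 = -489.3 m; ΔE = Δλ × 111195 × cos(59.7324°) = +0.0104 × 111195 × 0.504039 = 582.9 m.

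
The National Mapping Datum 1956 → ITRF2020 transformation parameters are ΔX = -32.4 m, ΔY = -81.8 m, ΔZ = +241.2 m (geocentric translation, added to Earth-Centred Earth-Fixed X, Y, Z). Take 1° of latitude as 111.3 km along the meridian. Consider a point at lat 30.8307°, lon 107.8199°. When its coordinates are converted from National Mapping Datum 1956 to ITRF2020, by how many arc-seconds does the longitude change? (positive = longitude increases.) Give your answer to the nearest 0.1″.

sin φ = 0.512503, cos φ = 0.858685, sin λ = 0.952023, cos λ = -0.306026.
East component: ΔE = −sin λ·ΔX + cos λ·ΔY = −(0.952023)(-32.4) + (-0.306026)(-81.8) = 55.88 m.
1° of latitude spans 111300 m; at latitude φ, 1° of longitude spans that × cos φ = 95571.7 m, so Δλ = 55.88 / 95571.7 × 3600 = 2.105″.

Δλ = 2.1″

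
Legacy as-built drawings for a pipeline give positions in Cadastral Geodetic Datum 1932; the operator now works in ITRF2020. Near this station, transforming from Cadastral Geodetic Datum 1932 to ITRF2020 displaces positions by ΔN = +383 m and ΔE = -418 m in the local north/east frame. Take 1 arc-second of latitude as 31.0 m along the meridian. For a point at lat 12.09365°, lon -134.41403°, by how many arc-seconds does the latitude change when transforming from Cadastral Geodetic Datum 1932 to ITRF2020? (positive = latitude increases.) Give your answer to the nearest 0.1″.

1″ of latitude = 31.00 m, so Δφ = 383.0 / 31.00 = 12.355″.

Δφ = 12.4″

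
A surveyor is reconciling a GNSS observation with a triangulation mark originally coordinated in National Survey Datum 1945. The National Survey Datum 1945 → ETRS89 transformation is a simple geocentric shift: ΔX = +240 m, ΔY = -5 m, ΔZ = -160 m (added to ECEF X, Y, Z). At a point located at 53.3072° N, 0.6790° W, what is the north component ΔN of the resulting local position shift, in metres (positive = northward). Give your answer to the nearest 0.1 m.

The local north axis is (−sin φ cos λ, −sin φ sin λ, cos φ), giving ΔN = -192.431 − 0.048 − 95.604 = -288.08 m.

ΔN = -288.1 m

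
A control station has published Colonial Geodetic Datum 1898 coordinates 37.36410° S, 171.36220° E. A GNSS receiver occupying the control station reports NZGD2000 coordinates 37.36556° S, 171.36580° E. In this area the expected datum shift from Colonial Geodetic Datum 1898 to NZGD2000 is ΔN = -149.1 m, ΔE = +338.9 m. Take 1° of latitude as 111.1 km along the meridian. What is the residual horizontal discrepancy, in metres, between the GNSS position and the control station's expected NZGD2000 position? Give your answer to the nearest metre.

Observed coordinate differences: Δφ = -0.00146°, Δλ = +0.00360°.
Converting to metres (1° lat = 111100 m, cos φ = 0.794795): observed ΔN = -162.2 m, observed ΔE = 317.9 m.
Subtracting the expected shift leaves a residual of -162.2 − (-149.1) = -13.1 m north and 317.9 − (338.9) = -21.0 m east.
Residual distance = √((-13.1)² + (-21.0)²) = 24.8 m.

25 m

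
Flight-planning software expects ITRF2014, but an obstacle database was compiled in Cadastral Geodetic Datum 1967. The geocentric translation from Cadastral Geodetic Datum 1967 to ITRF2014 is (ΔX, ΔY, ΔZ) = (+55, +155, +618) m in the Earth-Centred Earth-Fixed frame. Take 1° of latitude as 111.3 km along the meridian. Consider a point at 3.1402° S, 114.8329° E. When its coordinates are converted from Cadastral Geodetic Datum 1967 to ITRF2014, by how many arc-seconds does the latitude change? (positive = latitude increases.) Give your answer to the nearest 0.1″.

sin φ = -0.054779, cos φ = 0.998498, sin λ = 0.907536, cos λ = -0.419973.
North component: ΔN = −sin φ cos λ·ΔX − sin φ sin λ·ΔY + cos φ·ΔZ = −(-0.054779)(-0.419973)(55) − (-0.054779)(0.907536)(155) + (0.998498)(618) = 623.51 m.
1° of latitude spans 111300 m, so Δφ = 623.51 / 111300 × 3600 = 20.168″.

Δφ = 20.2″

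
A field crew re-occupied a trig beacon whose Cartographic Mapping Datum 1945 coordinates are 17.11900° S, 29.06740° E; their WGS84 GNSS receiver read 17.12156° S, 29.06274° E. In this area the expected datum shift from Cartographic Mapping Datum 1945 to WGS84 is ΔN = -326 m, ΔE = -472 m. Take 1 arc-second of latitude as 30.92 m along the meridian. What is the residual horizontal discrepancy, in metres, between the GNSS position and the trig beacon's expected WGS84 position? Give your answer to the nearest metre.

47 m

Observed coordinate differences: Δφ = -0.00256°, Δλ = -0.00466°.
Converting to metres (1° lat = 111312 m, cos φ = 0.955695): observed ΔN = -285.0 m, observed ΔE = -495.7 m.
Subtracting the expected shift leaves a residual of -285.0 − (-326) = 41.0 m north and -495.7 − (-472) = -23.7 m east.
Residual distance = √(41.0² + (-23.7)²) = 47.4 m.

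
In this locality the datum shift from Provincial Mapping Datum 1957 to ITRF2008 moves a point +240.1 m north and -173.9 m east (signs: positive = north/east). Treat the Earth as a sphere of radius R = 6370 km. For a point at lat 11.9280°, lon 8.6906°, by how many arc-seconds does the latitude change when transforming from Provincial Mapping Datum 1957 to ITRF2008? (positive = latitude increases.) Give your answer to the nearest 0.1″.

On a sphere of radius R, 1 rad of latitude = R, so Δφ = ΔN / R = 240.1 / 6370000 = 3.7692e-05 rad = 7.775″.

Δφ = 7.8″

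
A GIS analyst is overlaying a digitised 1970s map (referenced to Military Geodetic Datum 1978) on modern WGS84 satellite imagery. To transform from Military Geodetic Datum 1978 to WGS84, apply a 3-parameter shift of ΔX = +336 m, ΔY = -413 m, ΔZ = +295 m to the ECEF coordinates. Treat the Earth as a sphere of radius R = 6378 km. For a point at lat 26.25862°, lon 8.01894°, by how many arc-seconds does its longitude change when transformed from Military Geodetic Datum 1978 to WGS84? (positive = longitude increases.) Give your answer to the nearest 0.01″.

Δλ = -16.44″

sin φ = 0.442424, cos φ = 0.896806, sin λ = 0.139500, cos λ = 0.990222.
East component: ΔE = −sin λ·ΔX + cos λ·ΔY = −(0.139500)(336) + (0.990222)(-413) = -455.83 m.
1° of latitude spans πR/180 = 111317 m; at latitude φ, 1° of longitude spans that × cos φ = 99829.9 m, so Δλ = -455.83 / 99829.9 × 3600 = -16.438″.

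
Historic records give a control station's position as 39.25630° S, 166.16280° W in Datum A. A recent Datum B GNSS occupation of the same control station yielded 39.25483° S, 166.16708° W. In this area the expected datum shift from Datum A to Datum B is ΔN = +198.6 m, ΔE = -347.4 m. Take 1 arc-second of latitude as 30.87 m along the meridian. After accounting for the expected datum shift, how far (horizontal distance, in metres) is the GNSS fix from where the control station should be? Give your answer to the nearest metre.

41 m

Observed coordinate differences: Δφ = +0.00147°, Δλ = -0.00428°.
Converting to metres (1° lat = 111132 m, cos φ = 0.774323): observed ΔN = 163.4 m, observed ΔE = -368.3 m.
Subtracting the expected shift leaves a residual of 163.4 − (198.6) = -35.2 m north and -368.3 − (-347.4) = -20.9 m east.
Residual distance = √((-35.2)² + (-20.9)²) = 41.0 m.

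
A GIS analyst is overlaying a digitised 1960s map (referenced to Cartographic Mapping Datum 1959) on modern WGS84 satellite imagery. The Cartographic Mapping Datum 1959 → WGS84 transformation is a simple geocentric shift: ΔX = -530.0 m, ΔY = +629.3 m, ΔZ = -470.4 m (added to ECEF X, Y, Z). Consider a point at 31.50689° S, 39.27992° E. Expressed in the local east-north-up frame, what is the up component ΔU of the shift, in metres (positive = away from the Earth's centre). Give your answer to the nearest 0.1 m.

ΔU = 235.7 m

At φ = -31.50689°, λ = 39.27992°: sin φ = -0.522601, cos φ = 0.852577, sin λ = 0.633110, cos λ = 0.774062.
ΔU = cos φ cos λ·ΔX + cos φ sin λ·ΔY + sin φ·ΔZ = (0.852577)(0.774062)(-530.0) + (0.852577)(0.633110)(629.3) + (-0.522601)(-470.4) = 235.74 m.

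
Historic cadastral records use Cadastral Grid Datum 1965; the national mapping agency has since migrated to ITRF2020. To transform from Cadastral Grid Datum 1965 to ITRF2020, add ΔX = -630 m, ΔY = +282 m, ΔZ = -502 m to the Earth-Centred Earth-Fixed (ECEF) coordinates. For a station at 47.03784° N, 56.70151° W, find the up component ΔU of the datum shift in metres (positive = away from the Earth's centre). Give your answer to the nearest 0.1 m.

ΔU = -763.7 m

At φ = 47.03784°, λ = -56.70151°: sin φ = 0.731804, cos φ = 0.681515, sin λ = -0.835822, cos λ = 0.549001.
ΔU = cos φ cos λ·ΔX + cos φ sin λ·ΔY + sin φ·ΔZ = (0.681515)(0.549001)(-630) + (0.681515)(-0.835822)(282) + (0.731804)(-502) = -763.72 m.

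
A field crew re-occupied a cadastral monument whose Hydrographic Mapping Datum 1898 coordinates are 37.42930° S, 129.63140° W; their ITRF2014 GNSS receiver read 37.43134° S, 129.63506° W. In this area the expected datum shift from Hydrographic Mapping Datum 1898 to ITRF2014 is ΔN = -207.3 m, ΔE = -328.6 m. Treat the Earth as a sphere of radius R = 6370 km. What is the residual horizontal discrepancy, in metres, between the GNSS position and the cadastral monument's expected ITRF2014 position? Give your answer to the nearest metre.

Observed coordinate differences: Δφ = -0.00204°, Δλ = -0.00366°.
Converting to metres (1° lat = 111177 m, cos φ = 0.794104): observed ΔN = -226.8 m, observed ΔE = -323.1 m.
Subtracting the expected shift leaves a residual of -226.8 − (-207.3) = -19.5 m north and -323.1 − (-328.6) = 5.5 m east.
Residual distance = √((-19.5)² + 5.5²) = 20.3 m.

20 m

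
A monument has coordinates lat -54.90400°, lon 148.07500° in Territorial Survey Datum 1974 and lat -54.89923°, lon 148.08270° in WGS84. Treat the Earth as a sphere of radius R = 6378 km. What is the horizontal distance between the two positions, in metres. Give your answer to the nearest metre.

Δφ = -54.89923° − -54.90400° = +0.00477°; Δλ = 148.08270° − 148.07500° = +0.00770°.
1° along a meridian = πR/180 = 111317 m.
ΔN = Δφ × 111317 = 531.0 m; ΔE = Δλ × 111317 × cos(-54.90400°) = +0.00770 × 111317 × 0.574948 = 492.8 m.
Distance = √(ΔE² + ΔN²) = √(492.8² + 531.0²) = 724.4 m.

724 m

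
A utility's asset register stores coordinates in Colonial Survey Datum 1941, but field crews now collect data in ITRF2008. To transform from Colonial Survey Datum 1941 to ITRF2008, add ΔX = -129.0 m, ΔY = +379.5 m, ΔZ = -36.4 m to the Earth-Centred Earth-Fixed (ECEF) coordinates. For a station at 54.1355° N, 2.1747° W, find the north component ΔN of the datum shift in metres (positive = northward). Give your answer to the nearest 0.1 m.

ΔN = 94.8 m

The local north axis is (−sin φ cos λ, −sin φ sin λ, cos φ), giving ΔN = 104.467 + 11.670 − 21.326 = 94.81 m.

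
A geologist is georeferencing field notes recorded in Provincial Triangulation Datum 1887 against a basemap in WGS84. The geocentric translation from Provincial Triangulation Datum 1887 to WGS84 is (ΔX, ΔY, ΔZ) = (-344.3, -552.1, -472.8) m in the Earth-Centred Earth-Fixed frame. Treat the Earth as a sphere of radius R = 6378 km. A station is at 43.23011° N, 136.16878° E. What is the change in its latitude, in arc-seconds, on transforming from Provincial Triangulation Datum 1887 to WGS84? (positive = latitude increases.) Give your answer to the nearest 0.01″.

sin φ = 0.684930, cos φ = 0.728609, sin λ = 0.692536, cos λ = -0.721383.
North component: ΔN = −sin φ cos λ·ΔX − sin φ sin λ·ΔY + cos φ·ΔZ = −(0.684930)(-0.721383)(-344.3) − (0.684930)(0.692536)(-552.1) + (0.728609)(-472.8) = -252.72 m.
1° of latitude spans πR/180 = 111317 m, so Δφ = -252.72 / 111317 × 3600 = -8.173″.

Δφ = -8.17″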